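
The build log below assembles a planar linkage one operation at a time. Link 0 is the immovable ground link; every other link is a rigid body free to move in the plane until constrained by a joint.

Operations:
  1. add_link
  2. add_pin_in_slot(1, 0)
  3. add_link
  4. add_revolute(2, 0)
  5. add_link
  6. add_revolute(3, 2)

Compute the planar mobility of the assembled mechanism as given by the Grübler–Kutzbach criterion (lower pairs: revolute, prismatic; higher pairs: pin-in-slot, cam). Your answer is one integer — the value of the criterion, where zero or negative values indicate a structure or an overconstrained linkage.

M = 4

ground; <1,0,0>
#1 <2,0,0>
PS:1↔0 J2 <2,0,1>
#2 <3,0,1>
R:2↔0 J1 <3,1,1>
#3 <4,1,1>
R:3↔2 J1 <4,2,1>
3×3 − 2×2 − 1×1 = 4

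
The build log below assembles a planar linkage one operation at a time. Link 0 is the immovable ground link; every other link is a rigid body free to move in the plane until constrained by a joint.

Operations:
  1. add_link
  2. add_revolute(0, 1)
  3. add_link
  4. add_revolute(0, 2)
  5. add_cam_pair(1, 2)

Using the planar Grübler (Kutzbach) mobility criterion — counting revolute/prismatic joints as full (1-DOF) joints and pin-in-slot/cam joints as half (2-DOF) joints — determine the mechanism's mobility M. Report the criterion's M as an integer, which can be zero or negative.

M = 1

(L,J1,J2)=(1,0,0); link0 fixed
link1: (2,0,0)
R 0-1 [J1]: (2,1,0)
link2: (3,1,0)
R 0-2 [J1]: (3,2,0)
C 1-2 [J2]: (3,2,1)
Grübler: 3·2 − 2·2 − 1 = 1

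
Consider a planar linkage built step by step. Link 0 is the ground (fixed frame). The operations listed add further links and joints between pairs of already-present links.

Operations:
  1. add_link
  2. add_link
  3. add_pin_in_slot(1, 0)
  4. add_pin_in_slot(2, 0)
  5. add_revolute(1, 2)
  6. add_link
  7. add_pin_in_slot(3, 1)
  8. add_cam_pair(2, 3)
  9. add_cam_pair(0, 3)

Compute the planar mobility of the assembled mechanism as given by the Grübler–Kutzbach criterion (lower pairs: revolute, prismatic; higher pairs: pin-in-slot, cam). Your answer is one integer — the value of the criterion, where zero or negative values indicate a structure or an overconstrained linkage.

L=1 J1=0 J2=0
add link → L=2 J1=0 J2=0
add link → L=3 J1=0 J2=0
PS@1,0 dof=2 J2 → L=3 J1=0 J2=1
PS@2,0 dof=2 J2 → L=3 J1=0 J2=2
R@1,2 dof=1 J1 → L=3 J1=1 J2=2
add link → L=4 J1=1 J2=2
PS@3,1 dof=2 J2 → L=4 J1=1 J2=3
C@2,3 dof=2 J2 → L=4 J1=1 J2=4
C@0,3 dof=2 J2 → L=4 J1=1 J2=5
M=3(L−1)−2J1−J2=3·3−2·1−5=2

M = 2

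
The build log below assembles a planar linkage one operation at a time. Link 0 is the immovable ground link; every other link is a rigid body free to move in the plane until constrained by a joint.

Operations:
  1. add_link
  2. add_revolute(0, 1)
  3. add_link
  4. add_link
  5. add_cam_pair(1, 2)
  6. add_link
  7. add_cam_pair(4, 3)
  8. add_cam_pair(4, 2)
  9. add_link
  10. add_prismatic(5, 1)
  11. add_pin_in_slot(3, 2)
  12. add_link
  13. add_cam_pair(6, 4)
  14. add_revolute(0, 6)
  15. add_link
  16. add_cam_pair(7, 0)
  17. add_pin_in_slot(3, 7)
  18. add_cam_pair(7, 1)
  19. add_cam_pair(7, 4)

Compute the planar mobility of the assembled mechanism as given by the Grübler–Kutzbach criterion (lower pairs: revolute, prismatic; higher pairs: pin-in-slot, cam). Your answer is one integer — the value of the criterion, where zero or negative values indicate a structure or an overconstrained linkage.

M = 6

ground; <1,0,0>
#1 <2,0,0>
R:0↔1 J1 <2,1,0>
#2 <3,1,0>
#3 <4,1,0>
C:1↔2 J2 <4,1,1>
#4 <5,1,1>
C:4↔3 J2 <5,1,2>
C:4↔2 J2 <5,1,3>
#5 <6,1,3>
P:5↔1 J1 <6,2,3>
PS:3↔2 J2 <6,2,4>
#6 <7,2,4>
C:6↔4 J2 <7,2,5>
R:0↔6 J1 <7,3,5>
#7 <8,3,5>
C:7↔0 J2 <8,3,6>
PS:3↔7 J2 <8,3,7>
C:7↔1 J2 <8,3,8>
C:7↔4 J2 <8,3,9>
3×7 − 2×3 − 1×9 = 6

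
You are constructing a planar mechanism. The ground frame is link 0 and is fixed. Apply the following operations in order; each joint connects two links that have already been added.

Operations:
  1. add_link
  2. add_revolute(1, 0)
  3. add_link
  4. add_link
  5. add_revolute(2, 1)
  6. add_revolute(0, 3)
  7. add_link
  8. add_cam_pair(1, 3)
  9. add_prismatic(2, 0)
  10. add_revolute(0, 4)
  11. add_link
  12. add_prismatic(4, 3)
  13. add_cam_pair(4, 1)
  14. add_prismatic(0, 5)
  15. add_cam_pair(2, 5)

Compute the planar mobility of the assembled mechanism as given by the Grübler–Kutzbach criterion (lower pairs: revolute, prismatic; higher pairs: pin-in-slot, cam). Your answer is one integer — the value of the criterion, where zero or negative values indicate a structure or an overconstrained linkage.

link 0 = ground. State L|J1|J2 = 1|0|0
+link1  2|0|0
R(1,0) f=1→J1  2|1|0
+link2  3|1|0
+link3  4|1|0
R(2,1) f=1→J1  4|2|0
R(0,3) f=1→J1  4|3|0
+link4  5|3|0
C(1,3) f=2→J2  5|3|1
P(2,0) f=1→J1  5|4|1
R(0,4) f=1→J1  5|5|1
+link5  6|5|1
P(4,3) f=1→J1  6|6|1
C(4,1) f=2→J2  6|6|2
P(0,5) f=1→J1  6|7|2
C(2,5) f=2→J2  6|7|3
M = 3(6−1)−2·7−3 = 15−14−3 = -2

M = -2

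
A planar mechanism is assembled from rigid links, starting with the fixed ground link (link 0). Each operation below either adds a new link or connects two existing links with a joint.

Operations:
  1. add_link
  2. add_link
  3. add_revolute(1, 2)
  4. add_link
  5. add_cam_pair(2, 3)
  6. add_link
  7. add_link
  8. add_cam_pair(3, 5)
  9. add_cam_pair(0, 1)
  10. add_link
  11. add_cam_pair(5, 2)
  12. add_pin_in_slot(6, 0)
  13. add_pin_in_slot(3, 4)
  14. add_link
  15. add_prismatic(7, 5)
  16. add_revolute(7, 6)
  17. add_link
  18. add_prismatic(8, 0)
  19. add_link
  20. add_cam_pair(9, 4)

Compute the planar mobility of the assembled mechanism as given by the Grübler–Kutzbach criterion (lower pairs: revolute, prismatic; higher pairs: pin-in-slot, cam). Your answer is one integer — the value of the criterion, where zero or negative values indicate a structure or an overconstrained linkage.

M = 12

[1;0;0] (link 0 is ground)
L+ [2;0;0]
L+ [3;0;0]
R(1,2)∈J1 [3;1;0]
L+ [4;1;0]
C(2,3)∈J2 [4;1;1]
L+ [5;1;1]
L+ [6;1;1]
C(3,5)∈J2 [6;1;2]
C(0,1)∈J2 [6;1;3]
L+ [7;1;3]
C(5,2)∈J2 [7;1;4]
PS(6,0)∈J2 [7;1;5]
PS(3,4)∈J2 [7;1;6]
L+ [8;1;6]
P(7,5)∈J1 [8;2;6]
R(7,6)∈J1 [8;3;6]
L+ [9;3;6]
P(8,0)∈J1 [9;4;6]
L+ [10;4;6]
C(9,4)∈J2 [10;4;7]
mobility = 27 − 8 − 7 = 12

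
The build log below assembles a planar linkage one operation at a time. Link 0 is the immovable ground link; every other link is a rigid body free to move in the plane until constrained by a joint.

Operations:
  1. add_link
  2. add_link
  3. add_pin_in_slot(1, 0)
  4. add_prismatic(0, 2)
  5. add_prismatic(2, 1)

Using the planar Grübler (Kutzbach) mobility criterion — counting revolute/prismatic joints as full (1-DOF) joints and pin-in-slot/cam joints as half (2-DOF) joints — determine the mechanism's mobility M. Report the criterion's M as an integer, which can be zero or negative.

M = 1

L=1 J1=0 J2=0
add link → L=2 J1=0 J2=0
add link → L=3 J1=0 J2=0
PS@1,0 dof=2 J2 → L=3 J1=0 J2=1
P@0,2 dof=1 J1 → L=3 J1=1 J2=1
P@2,1 dof=1 J1 → L=3 J1=2 J2=1
M=3(L−1)−2J1−J2=3·2−2·2−1=1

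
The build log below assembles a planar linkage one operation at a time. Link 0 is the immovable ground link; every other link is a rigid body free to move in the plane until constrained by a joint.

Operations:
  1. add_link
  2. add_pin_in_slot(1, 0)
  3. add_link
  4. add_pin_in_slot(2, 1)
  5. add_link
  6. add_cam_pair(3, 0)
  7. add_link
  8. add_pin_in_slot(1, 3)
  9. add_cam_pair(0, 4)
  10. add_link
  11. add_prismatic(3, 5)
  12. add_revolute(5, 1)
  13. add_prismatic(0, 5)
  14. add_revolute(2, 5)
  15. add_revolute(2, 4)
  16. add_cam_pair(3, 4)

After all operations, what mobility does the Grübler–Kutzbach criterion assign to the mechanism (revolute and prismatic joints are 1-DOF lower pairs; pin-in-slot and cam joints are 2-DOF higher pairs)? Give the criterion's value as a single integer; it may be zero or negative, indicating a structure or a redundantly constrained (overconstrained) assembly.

(L,J1,J2)=(1,0,0); link0 fixed
link1: (2,0,0)
PS 1-0 [J2]: (2,0,1)
link2: (3,0,1)
PS 2-1 [J2]: (3,0,2)
link3: (4,0,2)
C 3-0 [J2]: (4,0,3)
link4: (5,0,3)
PS 1-3 [J2]: (5,0,4)
C 0-4 [J2]: (5,0,5)
link5: (6,0,5)
P 3-5 [J1]: (6,1,5)
R 5-1 [J1]: (6,2,5)
P 0-5 [J1]: (6,3,5)
R 2-5 [J1]: (6,4,5)
R 2-4 [J1]: (6,5,5)
C 3-4 [J2]: (6,5,6)
Grübler: 3·5 − 2·5 − 6 = -1

M = -1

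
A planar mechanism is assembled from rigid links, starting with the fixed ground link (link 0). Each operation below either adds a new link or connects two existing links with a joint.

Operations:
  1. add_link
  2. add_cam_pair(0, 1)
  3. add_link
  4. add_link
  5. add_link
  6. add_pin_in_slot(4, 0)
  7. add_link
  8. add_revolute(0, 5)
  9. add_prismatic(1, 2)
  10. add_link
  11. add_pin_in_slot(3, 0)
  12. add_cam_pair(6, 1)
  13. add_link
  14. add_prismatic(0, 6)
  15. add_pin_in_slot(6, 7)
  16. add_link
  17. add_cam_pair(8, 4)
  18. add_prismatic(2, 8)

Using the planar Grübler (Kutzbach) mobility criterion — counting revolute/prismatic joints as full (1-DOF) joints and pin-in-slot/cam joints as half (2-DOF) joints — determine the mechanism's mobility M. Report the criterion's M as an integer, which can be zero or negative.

M = 10

link 0 = ground. State L|J1|J2 = 1|0|0
+link1  2|0|0
C(0,1) f=2→J2  2|0|1
+link2  3|0|1
+link3  4|0|1
+link4  5|0|1
PS(4,0) f=2→J2  5|0|2
+link5  6|0|2
R(0,5) f=1→J1  6|1|2
P(1,2) f=1→J1  6|2|2
+link6  7|2|2
PS(3,0) f=2→J2  7|2|3
C(6,1) f=2→J2  7|2|4
+link7  8|2|4
P(0,6) f=1→J1  8|3|4
PS(6,7) f=2→J2  8|3|5
+link8  9|3|5
C(8,4) f=2→J2  9|3|6
P(2,8) f=1→J1  9|4|6
M = 3(9−1)−2·4−6 = 24−8−6 = 10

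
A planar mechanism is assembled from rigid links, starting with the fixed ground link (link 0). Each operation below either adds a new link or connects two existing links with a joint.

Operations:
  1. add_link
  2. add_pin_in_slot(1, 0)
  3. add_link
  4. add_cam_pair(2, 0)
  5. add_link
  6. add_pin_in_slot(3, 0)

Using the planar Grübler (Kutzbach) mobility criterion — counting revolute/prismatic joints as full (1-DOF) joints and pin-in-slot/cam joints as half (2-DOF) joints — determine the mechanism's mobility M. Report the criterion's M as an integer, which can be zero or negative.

[1;0;0] (link 0 is ground)
L+ [2;0;0]
PS(1,0)∈J2 [2;0;1]
L+ [3;0;1]
C(2,0)∈J2 [3;0;2]
L+ [4;0;2]
PS(3,0)∈J2 [4;0;3]
mobility = 9 − 0 − 3 = 6

M = 6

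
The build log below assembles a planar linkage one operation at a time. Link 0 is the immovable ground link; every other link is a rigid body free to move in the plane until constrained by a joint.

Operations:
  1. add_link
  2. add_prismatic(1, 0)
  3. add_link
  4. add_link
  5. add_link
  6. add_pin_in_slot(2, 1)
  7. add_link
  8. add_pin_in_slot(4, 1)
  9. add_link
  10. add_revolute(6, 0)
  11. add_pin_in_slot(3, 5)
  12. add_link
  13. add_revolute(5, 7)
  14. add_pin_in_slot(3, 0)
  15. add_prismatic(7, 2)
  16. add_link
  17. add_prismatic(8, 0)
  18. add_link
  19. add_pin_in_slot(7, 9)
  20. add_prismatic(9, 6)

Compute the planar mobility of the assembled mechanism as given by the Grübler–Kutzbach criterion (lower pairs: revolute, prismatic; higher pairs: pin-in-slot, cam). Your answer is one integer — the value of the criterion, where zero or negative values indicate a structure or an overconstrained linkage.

M = 10

link 0 = ground. State L|J1|J2 = 1|0|0
+link1  2|0|0
P(1,0) f=1→J1  2|1|0
+link2  3|1|0
+link3  4|1|0
+link4  5|1|0
PS(2,1) f=2→J2  5|1|1
+link5  6|1|1
PS(4,1) f=2→J2  6|1|2
+link6  7|1|2
R(6,0) f=1→J1  7|2|2
PS(3,5) f=2→J2  7|2|3
+link7  8|2|3
R(5,7) f=1→J1  8|3|3
PS(3,0) f=2→J2  8|3|4
P(7,2) f=1→J1  8|4|4
+link8  9|4|4
P(8,0) f=1→J1  9|5|4
+link9  10|5|4
PS(7,9) f=2→J2  10|5|5
P(9,6) f=1→J1  10|6|5
M = 3(10−1)−2·6−5 = 27−12−5 = 10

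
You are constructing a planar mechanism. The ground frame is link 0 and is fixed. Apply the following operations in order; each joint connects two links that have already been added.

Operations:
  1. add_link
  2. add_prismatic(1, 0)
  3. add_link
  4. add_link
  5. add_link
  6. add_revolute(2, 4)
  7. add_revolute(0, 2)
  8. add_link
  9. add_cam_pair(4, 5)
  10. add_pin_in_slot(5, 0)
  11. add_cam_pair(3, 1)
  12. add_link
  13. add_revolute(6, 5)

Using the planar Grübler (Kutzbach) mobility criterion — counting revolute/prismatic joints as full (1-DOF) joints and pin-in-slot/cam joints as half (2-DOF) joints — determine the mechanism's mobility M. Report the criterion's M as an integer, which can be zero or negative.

(L,J1,J2)=(1,0,0); link0 fixed
link1: (2,0,0)
P 1-0 [J1]: (2,1,0)
link2: (3,1,0)
link3: (4,1,0)
link4: (5,1,0)
R 2-4 [J1]: (5,2,0)
R 0-2 [J1]: (5,3,0)
link5: (6,3,0)
C 4-5 [J2]: (6,3,1)
PS 5-0 [J2]: (6,3,2)
C 3-1 [J2]: (6,3,3)
link6: (7,3,3)
R 6-5 [J1]: (7,4,3)
Grübler: 3·6 − 2·4 − 3 = 7

M = 7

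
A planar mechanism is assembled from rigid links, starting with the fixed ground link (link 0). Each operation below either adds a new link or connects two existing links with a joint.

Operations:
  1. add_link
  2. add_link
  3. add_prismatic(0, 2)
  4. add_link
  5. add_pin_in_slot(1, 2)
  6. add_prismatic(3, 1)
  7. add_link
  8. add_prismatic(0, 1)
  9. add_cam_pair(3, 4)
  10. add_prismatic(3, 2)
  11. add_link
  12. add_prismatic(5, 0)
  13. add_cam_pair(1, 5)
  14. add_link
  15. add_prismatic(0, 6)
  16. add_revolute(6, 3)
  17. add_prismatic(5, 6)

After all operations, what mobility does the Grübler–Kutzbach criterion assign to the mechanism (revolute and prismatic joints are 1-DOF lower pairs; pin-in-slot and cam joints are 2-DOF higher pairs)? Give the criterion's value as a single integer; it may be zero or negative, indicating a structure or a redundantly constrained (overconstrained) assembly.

L=1 J1=0 J2=0
add link → L=2 J1=0 J2=0
add link → L=3 J1=0 J2=0
P@0,2 dof=1 J1 → L=3 J1=1 J2=0
add link → L=4 J1=1 J2=0
PS@1,2 dof=2 J2 → L=4 J1=1 J2=1
P@3,1 dof=1 J1 → L=4 J1=2 J2=1
add link → L=5 J1=2 J2=1
P@0,1 dof=1 J1 → L=5 J1=3 J2=1
C@3,4 dof=2 J2 → L=5 J1=3 J2=2
P@3,2 dof=1 J1 → L=5 J1=4 J2=2
add link → L=6 J1=4 J2=2
P@5,0 dof=1 J1 → L=6 J1=5 J2=2
C@1,5 dof=2 J2 → L=6 J1=5 J2=3
add link → L=7 J1=5 J2=3
P@0,6 dof=1 J1 → L=7 J1=6 J2=3
R@6,3 dof=1 J1 → L=7 J1=7 J2=3
P@5,6 dof=1 J1 → L=7 J1=8 J2=3
M=3(L−1)−2J1−J2=3·6−2·8−3=-1

M = -1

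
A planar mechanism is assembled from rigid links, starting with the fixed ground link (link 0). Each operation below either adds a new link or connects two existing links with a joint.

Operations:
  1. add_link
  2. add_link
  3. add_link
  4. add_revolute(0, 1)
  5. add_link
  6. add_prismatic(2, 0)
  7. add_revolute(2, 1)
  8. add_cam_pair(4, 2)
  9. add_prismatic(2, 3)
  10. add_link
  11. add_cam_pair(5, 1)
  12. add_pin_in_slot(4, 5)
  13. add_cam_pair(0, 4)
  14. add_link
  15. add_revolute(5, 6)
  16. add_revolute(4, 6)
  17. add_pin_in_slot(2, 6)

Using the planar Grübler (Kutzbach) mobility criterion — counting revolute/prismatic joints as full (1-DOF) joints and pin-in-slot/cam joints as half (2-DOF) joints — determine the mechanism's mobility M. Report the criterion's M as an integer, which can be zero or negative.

link 0 = ground. State L|J1|J2 = 1|0|0
+link1  2|0|0
+link2  3|0|0
+link3  4|0|0
R(0,1) f=1→J1  4|1|0
+link4  5|1|0
P(2,0) f=1→J1  5|2|0
R(2,1) f=1→J1  5|3|0
C(4,2) f=2→J2  5|3|1
P(2,3) f=1→J1  5|4|1
+link5  6|4|1
C(5,1) f=2→J2  6|4|2
PS(4,5) f=2→J2  6|4|3
C(0,4) f=2→J2  6|4|4
+link6  7|4|4
R(5,6) f=1→J1  7|5|4
R(4,6) f=1→J1  7|6|4
PS(2,6) f=2→J2  7|6|5
M = 3(7−1)−2·6−5 = 18−12−5 = 1

M = 1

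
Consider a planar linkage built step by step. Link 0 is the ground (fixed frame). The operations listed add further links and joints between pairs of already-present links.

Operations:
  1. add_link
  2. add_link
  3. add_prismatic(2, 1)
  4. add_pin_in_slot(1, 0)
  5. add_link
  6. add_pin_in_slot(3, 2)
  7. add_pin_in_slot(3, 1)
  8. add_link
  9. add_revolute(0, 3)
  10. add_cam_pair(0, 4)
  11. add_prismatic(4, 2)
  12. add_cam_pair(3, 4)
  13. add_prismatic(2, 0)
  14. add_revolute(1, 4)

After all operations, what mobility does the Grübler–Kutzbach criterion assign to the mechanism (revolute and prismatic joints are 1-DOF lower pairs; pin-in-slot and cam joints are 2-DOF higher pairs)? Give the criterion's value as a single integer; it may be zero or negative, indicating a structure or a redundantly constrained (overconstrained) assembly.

[1;0;0] (link 0 is ground)
L+ [2;0;0]
L+ [3;0;0]
P(2,1)∈J1 [3;1;0]
PS(1,0)∈J2 [3;1;1]
L+ [4;1;1]
PS(3,2)∈J2 [4;1;2]
PS(3,1)∈J2 [4;1;3]
L+ [5;1;3]
R(0,3)∈J1 [5;2;3]
C(0,4)∈J2 [5;2;4]
P(4,2)∈J1 [5;3;4]
C(3,4)∈J2 [5;3;5]
P(2,0)∈J1 [5;4;5]
R(1,4)∈J1 [5;5;5]
mobility = 12 − 10 − 5 = -3

M = -3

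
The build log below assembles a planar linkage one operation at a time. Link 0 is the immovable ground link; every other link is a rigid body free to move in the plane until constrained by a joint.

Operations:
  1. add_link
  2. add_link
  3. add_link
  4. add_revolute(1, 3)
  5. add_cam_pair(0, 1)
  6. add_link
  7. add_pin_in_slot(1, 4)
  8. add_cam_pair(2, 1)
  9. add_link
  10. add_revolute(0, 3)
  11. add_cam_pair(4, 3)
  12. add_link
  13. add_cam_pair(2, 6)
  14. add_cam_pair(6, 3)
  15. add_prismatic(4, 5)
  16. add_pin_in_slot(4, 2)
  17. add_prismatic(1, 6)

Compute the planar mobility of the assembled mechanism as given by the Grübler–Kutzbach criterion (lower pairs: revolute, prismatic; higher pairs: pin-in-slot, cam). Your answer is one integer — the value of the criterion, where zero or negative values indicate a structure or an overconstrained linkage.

M = 3

L=1 J1=0 J2=0
add link → L=2 J1=0 J2=0
add link → L=3 J1=0 J2=0
add link → L=4 J1=0 J2=0
R@1,3 dof=1 J1 → L=4 J1=1 J2=0
C@0,1 dof=2 J2 → L=4 J1=1 J2=1
add link → L=5 J1=1 J2=1
PS@1,4 dof=2 J2 → L=5 J1=1 J2=2
C@2,1 dof=2 J2 → L=5 J1=1 J2=3
add link → L=6 J1=1 J2=3
R@0,3 dof=1 J1 → L=6 J1=2 J2=3
C@4,3 dof=2 J2 → L=6 J1=2 J2=4
add link → L=7 J1=2 J2=4
C@2,6 dof=2 J2 → L=7 J1=2 J2=5
C@6,3 dof=2 J2 → L=7 J1=2 J2=6
P@4,5 dof=1 J1 → L=7 J1=3 J2=6
PS@4,2 dof=2 J2 → L=7 J1=3 J2=7
P@1,6 dof=1 J1 → L=7 J1=4 J2=7
M=3(L−1)−2J1−J2=3·6−2·4−7=3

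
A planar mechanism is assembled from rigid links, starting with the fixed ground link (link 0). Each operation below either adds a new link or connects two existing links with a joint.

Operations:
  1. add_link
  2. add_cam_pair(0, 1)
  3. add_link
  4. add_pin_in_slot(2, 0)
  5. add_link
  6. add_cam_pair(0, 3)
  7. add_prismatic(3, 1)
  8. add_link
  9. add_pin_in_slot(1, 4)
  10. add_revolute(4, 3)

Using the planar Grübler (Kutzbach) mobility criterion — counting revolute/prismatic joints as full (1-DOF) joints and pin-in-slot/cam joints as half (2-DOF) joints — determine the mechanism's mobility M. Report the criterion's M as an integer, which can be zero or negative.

link 0 = ground. State L|J1|J2 = 1|0|0
+link1  2|0|0
C(0,1) f=2→J2  2|0|1
+link2  3|0|1
PS(2,0) f=2→J2  3|0|2
+link3  4|0|2
C(0,3) f=2→J2  4|0|3
P(3,1) f=1→J1  4|1|3
+link4  5|1|3
PS(1,4) f=2→J2  5|1|4
R(4,3) f=1→J1  5|2|4
M = 3(5−1)−2·2−4 = 12−4−4 = 4

M = 4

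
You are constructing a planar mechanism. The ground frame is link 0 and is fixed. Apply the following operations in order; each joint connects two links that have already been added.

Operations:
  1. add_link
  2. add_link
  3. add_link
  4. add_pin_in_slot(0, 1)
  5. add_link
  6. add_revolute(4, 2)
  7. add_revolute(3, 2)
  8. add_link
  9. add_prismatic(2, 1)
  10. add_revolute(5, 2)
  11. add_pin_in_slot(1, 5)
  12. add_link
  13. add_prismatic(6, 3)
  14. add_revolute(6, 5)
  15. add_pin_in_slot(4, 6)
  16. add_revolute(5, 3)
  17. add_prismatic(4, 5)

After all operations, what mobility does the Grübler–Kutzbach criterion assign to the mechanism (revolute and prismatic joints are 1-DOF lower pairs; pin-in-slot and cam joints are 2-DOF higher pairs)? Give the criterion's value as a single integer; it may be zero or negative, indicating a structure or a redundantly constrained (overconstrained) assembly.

M = -1

link 0 = ground. State L|J1|J2 = 1|0|0
+link1  2|0|0
+link2  3|0|0
+link3  4|0|0
PS(0,1) f=2→J2  4|0|1
+link4  5|0|1
R(4,2) f=1→J1  5|1|1
R(3,2) f=1→J1  5|2|1
+link5  6|2|1
P(2,1) f=1→J1  6|3|1
R(5,2) f=1→J1  6|4|1
PS(1,5) f=2→J2  6|4|2
+link6  7|4|2
P(6,3) f=1→J1  7|5|2
R(6,5) f=1→J1  7|6|2
PS(4,6) f=2→J2  7|6|3
R(5,3) f=1→J1  7|7|3
P(4,5) f=1→J1  7|8|3
M = 3(7−1)−2·8−3 = 18−16−3 = -1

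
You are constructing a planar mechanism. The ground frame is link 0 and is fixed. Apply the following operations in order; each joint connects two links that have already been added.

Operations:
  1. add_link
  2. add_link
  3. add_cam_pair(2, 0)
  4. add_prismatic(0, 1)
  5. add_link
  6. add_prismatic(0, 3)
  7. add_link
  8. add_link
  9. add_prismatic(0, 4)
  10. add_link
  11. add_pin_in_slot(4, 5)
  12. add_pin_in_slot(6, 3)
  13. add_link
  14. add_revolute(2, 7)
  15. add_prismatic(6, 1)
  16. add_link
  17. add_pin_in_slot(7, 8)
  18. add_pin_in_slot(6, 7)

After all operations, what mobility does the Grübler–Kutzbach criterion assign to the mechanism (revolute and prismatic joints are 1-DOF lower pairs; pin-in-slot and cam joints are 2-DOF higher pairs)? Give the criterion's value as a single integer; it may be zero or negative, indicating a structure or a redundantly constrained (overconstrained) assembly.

M = 9

link 0 = ground. State L|J1|J2 = 1|0|0
+link1  2|0|0
+link2  3|0|0
C(2,0) f=2→J2  3|0|1
P(0,1) f=1→J1  3|1|1
+link3  4|1|1
P(0,3) f=1→J1  4|2|1
+link4  5|2|1
+link5  6|2|1
P(0,4) f=1→J1  6|3|1
+link6  7|3|1
PS(4,5) f=2→J2  7|3|2
PS(6,3) f=2→J2  7|3|3
+link7  8|3|3
R(2,7) f=1→J1  8|4|3
P(6,1) f=1→J1  8|5|3
+link8  9|5|3
PS(7,8) f=2→J2  9|5|4
PS(6,7) f=2→J2  9|5|5
M = 3(9−1)−2·5−5 = 24−10−5 = 9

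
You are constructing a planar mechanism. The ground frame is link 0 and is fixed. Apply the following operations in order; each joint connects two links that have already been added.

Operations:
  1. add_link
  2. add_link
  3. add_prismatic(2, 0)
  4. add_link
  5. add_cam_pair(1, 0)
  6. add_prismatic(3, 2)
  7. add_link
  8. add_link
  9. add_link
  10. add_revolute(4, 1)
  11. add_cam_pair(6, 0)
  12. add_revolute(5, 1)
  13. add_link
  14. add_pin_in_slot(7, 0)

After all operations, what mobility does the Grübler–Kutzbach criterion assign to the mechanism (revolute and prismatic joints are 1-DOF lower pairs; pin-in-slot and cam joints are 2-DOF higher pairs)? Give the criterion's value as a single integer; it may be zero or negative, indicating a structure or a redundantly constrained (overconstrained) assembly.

M = 10

link 0 = ground. State L|J1|J2 = 1|0|0
+link1  2|0|0
+link2  3|0|0
P(2,0) f=1→J1  3|1|0
+link3  4|1|0
C(1,0) f=2→J2  4|1|1
P(3,2) f=1→J1  4|2|1
+link4  5|2|1
+link5  6|2|1
+link6  7|2|1
R(4,1) f=1→J1  7|3|1
C(6,0) f=2→J2  7|3|2
R(5,1) f=1→J1  7|4|2
+link7  8|4|2
PS(7,0) f=2→J2  8|4|3
M = 3(8−1)−2·4−3 = 21−8−3 = 10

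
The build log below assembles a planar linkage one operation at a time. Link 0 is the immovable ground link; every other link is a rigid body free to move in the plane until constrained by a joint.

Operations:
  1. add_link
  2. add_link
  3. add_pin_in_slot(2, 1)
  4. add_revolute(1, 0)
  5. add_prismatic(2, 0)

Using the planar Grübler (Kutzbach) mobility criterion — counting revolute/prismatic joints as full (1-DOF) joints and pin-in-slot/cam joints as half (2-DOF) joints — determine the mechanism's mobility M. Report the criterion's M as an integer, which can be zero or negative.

(L,J1,J2)=(1,0,0); link0 fixed
link1: (2,0,0)
link2: (3,0,0)
PS 2-1 [J2]: (3,0,1)
R 1-0 [J1]: (3,1,1)
P 2-0 [J1]: (3,2,1)
Grübler: 3·2 − 2·2 − 1 = 1

M = 1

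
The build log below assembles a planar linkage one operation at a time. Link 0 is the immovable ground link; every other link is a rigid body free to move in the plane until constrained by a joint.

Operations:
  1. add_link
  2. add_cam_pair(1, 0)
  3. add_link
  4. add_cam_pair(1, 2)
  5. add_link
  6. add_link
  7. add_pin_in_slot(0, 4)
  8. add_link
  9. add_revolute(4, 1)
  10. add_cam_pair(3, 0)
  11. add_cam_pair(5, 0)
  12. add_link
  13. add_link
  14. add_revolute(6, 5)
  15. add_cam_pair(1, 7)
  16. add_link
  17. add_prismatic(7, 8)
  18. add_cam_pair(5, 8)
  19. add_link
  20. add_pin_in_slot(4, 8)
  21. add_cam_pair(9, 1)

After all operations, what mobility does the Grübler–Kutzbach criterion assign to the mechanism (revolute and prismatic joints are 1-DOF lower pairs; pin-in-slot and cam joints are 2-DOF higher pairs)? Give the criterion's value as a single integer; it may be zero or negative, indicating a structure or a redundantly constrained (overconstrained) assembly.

M = 12

L=1 J1=0 J2=0
add link → L=2 J1=0 J2=0
C@1,0 dof=2 J2 → L=2 J1=0 J2=1
add link → L=3 J1=0 J2=1
C@1,2 dof=2 J2 → L=3 J1=0 J2=2
add link → L=4 J1=0 J2=2
add link → L=5 J1=0 J2=2
PS@0,4 dof=2 J2 → L=5 J1=0 J2=3
add link → L=6 J1=0 J2=3
R@4,1 dof=1 J1 → L=6 J1=1 J2=3
C@3,0 dof=2 J2 → L=6 J1=1 J2=4
C@5,0 dof=2 J2 → L=6 J1=1 J2=5
add link → L=7 J1=1 J2=5
add link → L=8 J1=1 J2=5
R@6,5 dof=1 J1 → L=8 J1=2 J2=5
C@1,7 dof=2 J2 → L=8 J1=2 J2=6
add link → L=9 J1=2 J2=6
P@7,8 dof=1 J1 → L=9 J1=3 J2=6
C@5,8 dof=2 J2 → L=9 J1=3 J2=7
add link → L=10 J1=3 J2=7
PS@4,8 dof=2 J2 → L=10 J1=3 J2=8
C@9,1 dof=2 J2 → L=10 J1=3 J2=9
M=3(L−1)−2J1−J2=3·9−2·3−9=12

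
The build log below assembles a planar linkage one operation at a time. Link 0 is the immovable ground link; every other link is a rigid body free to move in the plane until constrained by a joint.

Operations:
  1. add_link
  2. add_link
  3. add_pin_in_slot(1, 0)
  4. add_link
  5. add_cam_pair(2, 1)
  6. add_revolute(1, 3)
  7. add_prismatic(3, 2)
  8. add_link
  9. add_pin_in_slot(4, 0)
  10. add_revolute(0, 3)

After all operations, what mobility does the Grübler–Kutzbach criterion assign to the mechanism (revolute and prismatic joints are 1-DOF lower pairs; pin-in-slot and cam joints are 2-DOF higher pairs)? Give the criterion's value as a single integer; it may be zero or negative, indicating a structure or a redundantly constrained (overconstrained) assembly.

(L,J1,J2)=(1,0,0); link0 fixed
link1: (2,0,0)
link2: (3,0,0)
PS 1-0 [J2]: (3,0,1)
link3: (4,0,1)
C 2-1 [J2]: (4,0,2)
R 1-3 [J1]: (4,1,2)
P 3-2 [J1]: (4,2,2)
link4: (5,2,2)
PS 4-0 [J2]: (5,2,3)
R 0-3 [J1]: (5,3,3)
Grübler: 3·4 − 2·3 − 3 = 3

M = 3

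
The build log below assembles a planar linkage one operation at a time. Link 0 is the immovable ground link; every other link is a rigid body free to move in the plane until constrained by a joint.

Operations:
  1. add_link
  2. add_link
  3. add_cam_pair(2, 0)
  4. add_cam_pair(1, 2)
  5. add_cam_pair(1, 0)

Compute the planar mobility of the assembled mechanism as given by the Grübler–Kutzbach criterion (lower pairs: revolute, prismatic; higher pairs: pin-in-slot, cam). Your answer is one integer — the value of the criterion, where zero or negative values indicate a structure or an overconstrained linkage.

M = 3

L=1 J1=0 J2=0
add link → L=2 J1=0 J2=0
add link → L=3 J1=0 J2=0
C@2,0 dof=2 J2 → L=3 J1=0 J2=1
C@1,2 dof=2 J2 → L=3 J1=0 J2=2
C@1,0 dof=2 J2 → L=3 J1=0 J2=3
M=3(L−1)−2J1−J2=3·2−2·0−3=3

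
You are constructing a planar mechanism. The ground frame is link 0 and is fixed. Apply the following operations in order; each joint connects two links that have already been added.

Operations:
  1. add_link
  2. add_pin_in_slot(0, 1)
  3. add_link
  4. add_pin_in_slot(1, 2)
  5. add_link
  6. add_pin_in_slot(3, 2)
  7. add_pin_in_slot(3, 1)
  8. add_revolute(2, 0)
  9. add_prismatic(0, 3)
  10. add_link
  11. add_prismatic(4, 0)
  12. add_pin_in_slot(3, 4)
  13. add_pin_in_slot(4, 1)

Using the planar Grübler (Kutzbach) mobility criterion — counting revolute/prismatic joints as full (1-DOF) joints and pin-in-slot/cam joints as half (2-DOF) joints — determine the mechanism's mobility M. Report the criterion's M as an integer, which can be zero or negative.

(L,J1,J2)=(1,0,0); link0 fixed
link1: (2,0,0)
PS 0-1 [J2]: (2,0,1)
link2: (3,0,1)
PS 1-2 [J2]: (3,0,2)
link3: (4,0,2)
PS 3-2 [J2]: (4,0,3)
PS 3-1 [J2]: (4,0,4)
R 2-0 [J1]: (4,1,4)
P 0-3 [J1]: (4,2,4)
link4: (5,2,4)
P 4-0 [J1]: (5,3,4)
PS 3-4 [J2]: (5,3,5)
PS 4-1 [J2]: (5,3,6)
Grübler: 3·4 − 2·3 − 6 = 0

M = 0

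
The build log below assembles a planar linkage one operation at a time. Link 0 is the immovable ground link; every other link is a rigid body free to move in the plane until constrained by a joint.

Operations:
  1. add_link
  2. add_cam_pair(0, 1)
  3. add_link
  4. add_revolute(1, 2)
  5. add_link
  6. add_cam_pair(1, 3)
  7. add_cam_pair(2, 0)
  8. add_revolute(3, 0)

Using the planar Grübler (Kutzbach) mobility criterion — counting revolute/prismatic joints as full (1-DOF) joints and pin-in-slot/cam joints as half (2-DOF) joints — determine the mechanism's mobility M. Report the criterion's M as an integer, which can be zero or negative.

link 0 = ground. State L|J1|J2 = 1|0|0
+link1  2|0|0
C(0,1) f=2→J2  2|0|1
+link2  3|0|1
R(1,2) f=1→J1  3|1|1
+link3  4|1|1
C(1,3) f=2→J2  4|1|2
C(2,0) f=2→J2  4|1|3
R(3,0) f=1→J1  4|2|3
M = 3(4−1)−2·2−3 = 9−4−3 = 2

M = 2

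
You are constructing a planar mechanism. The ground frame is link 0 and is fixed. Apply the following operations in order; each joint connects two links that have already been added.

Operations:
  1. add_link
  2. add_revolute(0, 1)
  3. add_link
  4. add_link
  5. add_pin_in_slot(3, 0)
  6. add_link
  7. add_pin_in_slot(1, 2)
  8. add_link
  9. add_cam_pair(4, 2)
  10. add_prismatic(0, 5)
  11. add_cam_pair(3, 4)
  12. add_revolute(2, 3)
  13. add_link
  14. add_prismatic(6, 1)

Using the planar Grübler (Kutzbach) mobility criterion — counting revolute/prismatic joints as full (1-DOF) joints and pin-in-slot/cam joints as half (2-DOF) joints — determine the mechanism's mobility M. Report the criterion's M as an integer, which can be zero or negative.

M = 6

[1;0;0] (link 0 is ground)
L+ [2;0;0]
R(0,1)∈J1 [2;1;0]
L+ [3;1;0]
L+ [4;1;0]
PS(3,0)∈J2 [4;1;1]
L+ [5;1;1]
PS(1,2)∈J2 [5;1;2]
L+ [6;1;2]
C(4,2)∈J2 [6;1;3]
P(0,5)∈J1 [6;2;3]
C(3,4)∈J2 [6;2;4]
R(2,3)∈J1 [6;3;4]
L+ [7;3;4]
P(6,1)∈J1 [7;4;4]
mobility = 18 − 8 − 4 = 6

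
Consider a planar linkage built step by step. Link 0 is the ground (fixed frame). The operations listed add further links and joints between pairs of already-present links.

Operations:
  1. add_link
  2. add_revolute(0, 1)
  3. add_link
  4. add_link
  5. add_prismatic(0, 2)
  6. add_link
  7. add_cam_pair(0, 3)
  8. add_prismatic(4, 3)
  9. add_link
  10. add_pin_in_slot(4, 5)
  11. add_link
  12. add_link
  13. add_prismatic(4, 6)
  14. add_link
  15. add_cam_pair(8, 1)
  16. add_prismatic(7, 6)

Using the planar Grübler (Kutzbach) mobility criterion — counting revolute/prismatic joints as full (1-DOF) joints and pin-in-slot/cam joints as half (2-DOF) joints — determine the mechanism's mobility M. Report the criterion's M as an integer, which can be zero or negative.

M = 11

L=1 J1=0 J2=0
add link → L=2 J1=0 J2=0
R@0,1 dof=1 J1 → L=2 J1=1 J2=0
add link → L=3 J1=1 J2=0
add link → L=4 J1=1 J2=0
P@0,2 dof=1 J1 → L=4 J1=2 J2=0
add link → L=5 J1=2 J2=0
C@0,3 dof=2 J2 → L=5 J1=2 J2=1
P@4,3 dof=1 J1 → L=5 J1=3 J2=1
add link → L=6 J1=3 J2=1
PS@4,5 dof=2 J2 → L=6 J1=3 J2=2
add link → L=7 J1=3 J2=2
add link → L=8 J1=3 J2=2
P@4,6 dof=1 J1 → L=8 J1=4 J2=2
add link → L=9 J1=4 J2=2
C@8,1 dof=2 J2 → L=9 J1=4 J2=3
P@7,6 dof=1 J1 → L=9 J1=5 J2=3
M=3(L−1)−2J1−J2=3·8−2·5−3=11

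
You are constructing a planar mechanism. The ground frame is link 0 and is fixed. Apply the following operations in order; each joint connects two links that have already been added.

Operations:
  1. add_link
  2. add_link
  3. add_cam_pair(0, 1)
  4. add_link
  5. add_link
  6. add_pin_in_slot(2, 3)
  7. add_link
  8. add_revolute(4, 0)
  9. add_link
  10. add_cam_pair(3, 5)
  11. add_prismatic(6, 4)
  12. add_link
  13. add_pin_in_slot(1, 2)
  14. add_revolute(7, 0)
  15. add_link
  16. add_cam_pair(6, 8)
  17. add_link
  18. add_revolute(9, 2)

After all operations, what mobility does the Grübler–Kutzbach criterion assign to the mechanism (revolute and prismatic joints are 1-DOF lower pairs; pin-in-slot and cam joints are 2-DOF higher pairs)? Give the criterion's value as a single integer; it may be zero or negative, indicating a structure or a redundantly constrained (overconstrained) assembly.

[1;0;0] (link 0 is ground)
L+ [2;0;0]
L+ [3;0;0]
C(0,1)∈J2 [3;0;1]
L+ [4;0;1]
L+ [5;0;1]
PS(2,3)∈J2 [5;0;2]
L+ [6;0;2]
R(4,0)∈J1 [6;1;2]
L+ [7;1;2]
C(3,5)∈J2 [7;1;3]
P(6,4)∈J1 [7;2;3]
L+ [8;2;3]
PS(1,2)∈J2 [8;2;4]
R(7,0)∈J1 [8;3;4]
L+ [9;3;4]
C(6,8)∈J2 [9;3;5]
L+ [10;3;5]
R(9,2)∈J1 [10;4;5]
mobility = 27 − 8 − 5 = 14

M = 14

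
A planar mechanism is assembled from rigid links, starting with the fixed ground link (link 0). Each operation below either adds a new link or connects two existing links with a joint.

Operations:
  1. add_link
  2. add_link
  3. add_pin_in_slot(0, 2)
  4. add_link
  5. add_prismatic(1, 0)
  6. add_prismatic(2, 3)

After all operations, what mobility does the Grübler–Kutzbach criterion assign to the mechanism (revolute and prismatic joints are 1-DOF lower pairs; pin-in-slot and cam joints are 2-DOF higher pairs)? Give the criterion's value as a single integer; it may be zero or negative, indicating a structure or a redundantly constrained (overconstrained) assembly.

link 0 = ground. State L|J1|J2 = 1|0|0
+link1  2|0|0
+link2  3|0|0
PS(0,2) f=2→J2  3|0|1
+link3  4|0|1
P(1,0) f=1→J1  4|1|1
P(2,3) f=1→J1  4|2|1
M = 3(4−1)−2·2−1 = 9−4−1 = 4

M = 4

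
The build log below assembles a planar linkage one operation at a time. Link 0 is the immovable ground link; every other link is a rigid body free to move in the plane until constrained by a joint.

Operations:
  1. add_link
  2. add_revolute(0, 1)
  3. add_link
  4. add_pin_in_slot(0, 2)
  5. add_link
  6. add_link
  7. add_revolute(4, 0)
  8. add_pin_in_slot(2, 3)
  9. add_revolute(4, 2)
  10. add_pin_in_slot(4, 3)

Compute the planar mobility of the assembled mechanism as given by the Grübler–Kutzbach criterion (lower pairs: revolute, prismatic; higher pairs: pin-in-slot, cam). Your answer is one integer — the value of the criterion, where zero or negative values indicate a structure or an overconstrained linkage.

M = 3

link 0 = ground. State L|J1|J2 = 1|0|0
+link1  2|0|0
R(0,1) f=1→J1  2|1|0
+link2  3|1|0
PS(0,2) f=2→J2  3|1|1
+link3  4|1|1
+link4  5|1|1
R(4,0) f=1→J1  5|2|1
PS(2,3) f=2→J2  5|2|2
R(4,2) f=1→J1  5|3|2
PS(4,3) f=2→J2  5|3|3
M = 3(5−1)−2·3−3 = 12−6−3 = 3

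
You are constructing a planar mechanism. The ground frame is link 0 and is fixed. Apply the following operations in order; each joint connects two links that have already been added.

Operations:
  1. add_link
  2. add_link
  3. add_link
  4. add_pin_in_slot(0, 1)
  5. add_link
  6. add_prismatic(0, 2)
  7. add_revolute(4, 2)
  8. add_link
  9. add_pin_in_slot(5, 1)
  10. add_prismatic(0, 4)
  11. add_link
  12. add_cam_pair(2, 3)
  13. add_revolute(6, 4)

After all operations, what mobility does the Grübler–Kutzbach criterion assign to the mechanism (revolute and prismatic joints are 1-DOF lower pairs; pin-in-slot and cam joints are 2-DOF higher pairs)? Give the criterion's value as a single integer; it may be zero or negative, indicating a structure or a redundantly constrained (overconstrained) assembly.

M = 7

[1;0;0] (link 0 is ground)
L+ [2;0;0]
L+ [3;0;0]
L+ [4;0;0]
PS(0,1)∈J2 [4;0;1]
L+ [5;0;1]
P(0,2)∈J1 [5;1;1]
R(4,2)∈J1 [5;2;1]
L+ [6;2;1]
PS(5,1)∈J2 [6;2;2]
P(0,4)∈J1 [6;3;2]
L+ [7;3;2]
C(2,3)∈J2 [7;3;3]
R(6,4)∈J1 [7;4;3]
mobility = 18 − 8 − 3 = 7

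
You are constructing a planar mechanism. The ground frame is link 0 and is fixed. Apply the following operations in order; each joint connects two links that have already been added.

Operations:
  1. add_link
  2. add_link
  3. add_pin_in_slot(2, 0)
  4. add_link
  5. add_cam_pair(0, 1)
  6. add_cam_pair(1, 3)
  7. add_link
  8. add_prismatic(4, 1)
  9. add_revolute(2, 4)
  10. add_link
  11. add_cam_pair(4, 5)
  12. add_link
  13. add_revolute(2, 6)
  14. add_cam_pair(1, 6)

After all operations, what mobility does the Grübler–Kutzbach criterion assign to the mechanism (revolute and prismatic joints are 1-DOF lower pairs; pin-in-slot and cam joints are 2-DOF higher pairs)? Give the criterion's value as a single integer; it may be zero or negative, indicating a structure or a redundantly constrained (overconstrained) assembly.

M = 7

(L,J1,J2)=(1,0,0); link0 fixed
link1: (2,0,0)
link2: (3,0,0)
PS 2-0 [J2]: (3,0,1)
link3: (4,0,1)
C 0-1 [J2]: (4,0,2)
C 1-3 [J2]: (4,0,3)
link4: (5,0,3)
P 4-1 [J1]: (5,1,3)
R 2-4 [J1]: (5,2,3)
link5: (6,2,3)
C 4-5 [J2]: (6,2,4)
link6: (7,2,4)
R 2-6 [J1]: (7,3,4)
C 1-6 [J2]: (7,3,5)
Grübler: 3·6 − 2·3 − 5 = 7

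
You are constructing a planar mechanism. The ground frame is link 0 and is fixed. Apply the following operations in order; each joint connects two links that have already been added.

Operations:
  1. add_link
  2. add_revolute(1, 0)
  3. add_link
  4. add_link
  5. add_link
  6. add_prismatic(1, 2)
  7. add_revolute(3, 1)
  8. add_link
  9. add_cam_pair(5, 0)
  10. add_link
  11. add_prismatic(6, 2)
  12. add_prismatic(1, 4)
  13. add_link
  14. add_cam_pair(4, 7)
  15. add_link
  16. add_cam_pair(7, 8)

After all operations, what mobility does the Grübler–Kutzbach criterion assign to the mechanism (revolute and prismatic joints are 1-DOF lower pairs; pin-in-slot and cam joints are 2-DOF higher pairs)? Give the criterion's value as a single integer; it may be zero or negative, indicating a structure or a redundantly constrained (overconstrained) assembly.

M = 11

L=1 J1=0 J2=0
add link → L=2 J1=0 J2=0
R@1,0 dof=1 J1 → L=2 J1=1 J2=0
add link → L=3 J1=1 J2=0
add link → L=4 J1=1 J2=0
add link → L=5 J1=1 J2=0
P@1,2 dof=1 J1 → L=5 J1=2 J2=0
R@3,1 dof=1 J1 → L=5 J1=3 J2=0
add link → L=6 J1=3 J2=0
C@5,0 dof=2 J2 → L=6 J1=3 J2=1
add link → L=7 J1=3 J2=1
P@6,2 dof=1 J1 → L=7 J1=4 J2=1
P@1,4 dof=1 J1 → L=7 J1=5 J2=1
add link → L=8 J1=5 J2=1
C@4,7 dof=2 J2 → L=8 J1=5 J2=2
add link → L=9 J1=5 J2=2
C@7,8 dof=2 J2 → L=9 J1=5 J2=3
M=3(L−1)−2J1−J2=3·8−2·5−3=11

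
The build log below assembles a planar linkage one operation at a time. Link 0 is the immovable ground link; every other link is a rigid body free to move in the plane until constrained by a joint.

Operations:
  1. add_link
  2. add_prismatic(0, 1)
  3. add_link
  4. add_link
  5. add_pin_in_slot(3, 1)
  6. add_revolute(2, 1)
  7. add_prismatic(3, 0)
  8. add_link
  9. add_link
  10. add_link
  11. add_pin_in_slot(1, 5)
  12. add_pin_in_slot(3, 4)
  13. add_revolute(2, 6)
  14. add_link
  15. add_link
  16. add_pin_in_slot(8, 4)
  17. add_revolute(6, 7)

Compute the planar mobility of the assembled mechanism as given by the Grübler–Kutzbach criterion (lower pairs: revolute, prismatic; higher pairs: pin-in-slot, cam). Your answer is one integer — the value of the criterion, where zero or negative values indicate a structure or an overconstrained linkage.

[1;0;0] (link 0 is ground)
L+ [2;0;0]
P(0,1)∈J1 [2;1;0]
L+ [3;1;0]
L+ [4;1;0]
PS(3,1)∈J2 [4;1;1]
R(2,1)∈J1 [4;2;1]
P(3,0)∈J1 [4;3;1]
L+ [5;3;1]
L+ [6;3;1]
L+ [7;3;1]
PS(1,5)∈J2 [7;3;2]
PS(3,4)∈J2 [7;3;3]
R(2,6)∈J1 [7;4;3]
L+ [8;4;3]
L+ [9;4;3]
PS(8,4)∈J2 [9;4;4]
R(6,7)∈J1 [9;5;4]
mobility = 24 − 10 − 4 = 10

M = 10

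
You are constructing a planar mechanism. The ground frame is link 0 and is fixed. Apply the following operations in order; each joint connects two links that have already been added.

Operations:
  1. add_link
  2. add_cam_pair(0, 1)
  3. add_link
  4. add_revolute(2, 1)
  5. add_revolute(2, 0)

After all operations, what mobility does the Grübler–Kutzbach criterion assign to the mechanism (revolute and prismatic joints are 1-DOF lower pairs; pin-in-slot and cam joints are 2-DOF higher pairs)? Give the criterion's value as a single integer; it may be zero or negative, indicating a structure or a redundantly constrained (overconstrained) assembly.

[1;0;0] (link 0 is ground)
L+ [2;0;0]
C(0,1)∈J2 [2;0;1]
L+ [3;0;1]
R(2,1)∈J1 [3;1;1]
R(2,0)∈J1 [3;2;1]
mobility = 6 − 4 − 1 = 1

M = 1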